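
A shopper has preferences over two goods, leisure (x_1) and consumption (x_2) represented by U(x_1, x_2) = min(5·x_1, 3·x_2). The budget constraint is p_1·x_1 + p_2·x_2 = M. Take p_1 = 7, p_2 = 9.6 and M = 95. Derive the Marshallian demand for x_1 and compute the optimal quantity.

With perfect complements, no substitution: consume in ratio x_1:x_2 = 3:5.
Budget: p_1·x_1 + p_2·(5/3)·x_1 = M, so (3·p_1 + 5·p_2)·x_1 = 3·M.
Demand: x_1*(p_1,p_2,M) = 3·M/(3·p_1 + 5·p_2), x_2* = 5·M/(3·p_1 + 5·p_2).
Here 3·7 + 5·9.6 = 69, giving x_1* = 4.1304.

x_1* = 4.1304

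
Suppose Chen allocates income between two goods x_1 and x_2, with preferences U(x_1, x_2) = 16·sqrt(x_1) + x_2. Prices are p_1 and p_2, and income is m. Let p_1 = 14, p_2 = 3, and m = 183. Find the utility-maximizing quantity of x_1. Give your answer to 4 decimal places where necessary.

x_1* = 2.9388

Utility is quasi-linear in x_2; the FOC for x_1 is 8/√x_1 = p_1/p_2.
Thus x_1* = (8·p_2/p_1)² — independent of m — with the rest of income spent on x_2.
Plugging in: x_1* = (8·3/14)² = 2.9388.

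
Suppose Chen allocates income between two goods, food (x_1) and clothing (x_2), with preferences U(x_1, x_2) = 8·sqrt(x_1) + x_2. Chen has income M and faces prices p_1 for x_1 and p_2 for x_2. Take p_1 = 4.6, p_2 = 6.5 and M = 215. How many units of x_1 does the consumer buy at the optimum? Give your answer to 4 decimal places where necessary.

x_1* = 31.9471

Utility is quasi-linear in x_2; the FOC for x_1 is 4/√x_1 = p_1/p_2.
Solve: √x_1 = 4·p_2/p_1, so x_1*(p_1,p_2) = (4·p_2/p_1)², and x_2* = (M − p_1·x_1*)/p_2.
Plugging in: x_1* = (4·6.5/4.6)² = 31.9471.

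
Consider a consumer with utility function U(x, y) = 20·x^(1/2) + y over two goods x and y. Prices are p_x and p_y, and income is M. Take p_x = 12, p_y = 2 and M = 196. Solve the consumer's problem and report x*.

x* = 2.7778

Utility is quasi-linear in y; the FOC for x is 10/√x = p_x/p_y.
Thus x* = (10·p_y/p_x)² — independent of M — with the rest of income spent on y.
Plugging in: x* = (10·2/12)² = 2.7778.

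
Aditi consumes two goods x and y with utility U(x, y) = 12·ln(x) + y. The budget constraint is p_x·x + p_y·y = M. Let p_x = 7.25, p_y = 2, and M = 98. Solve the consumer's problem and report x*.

So x*(p_x,p_y) = 12·p_y/p_x, independent of income; and y* = (M − 12·p_y)/p_y.
At the given prices: x* = 12·2/7.25 = 3.3103.

x* = 3.3103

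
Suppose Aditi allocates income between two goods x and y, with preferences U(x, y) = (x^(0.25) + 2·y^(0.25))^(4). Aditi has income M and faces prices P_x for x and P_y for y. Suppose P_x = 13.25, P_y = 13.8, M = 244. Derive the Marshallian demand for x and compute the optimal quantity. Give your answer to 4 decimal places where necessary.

x* = 5.2827

Substitute y = (y/x)·x into the budget: x* = M/(P_x + P_y·(y/x)).
Numerically y/x = 2.386835, so x* = 244/(13.25 + 13.8·2.386835) = 5.2827.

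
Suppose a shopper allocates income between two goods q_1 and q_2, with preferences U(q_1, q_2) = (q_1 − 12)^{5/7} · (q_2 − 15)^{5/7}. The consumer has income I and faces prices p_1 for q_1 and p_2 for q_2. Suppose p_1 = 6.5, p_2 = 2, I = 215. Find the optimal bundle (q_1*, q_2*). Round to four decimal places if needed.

MRS = (q_2−15)/(q_1−12). Tangency with p_1/p_2 gives q_2−15 = (p_1/p_2)·(q_1−12).
After buying the subsistence bundle (12, 15), a share 0.5 of the remaining income goes to q_1: q_1* = 12 + 0.5·(I − 12p_1 − 15p_2)/p_1.
Discretionary income = 215 − 12·6.5 − 15·2 = 107; q_1* = 12 + 0.5·107/6.5 = 20.2308; q_2* = 15 + 0.5·107/2 = 41.75.

q_1* = 20.2308, q_2* = 41.75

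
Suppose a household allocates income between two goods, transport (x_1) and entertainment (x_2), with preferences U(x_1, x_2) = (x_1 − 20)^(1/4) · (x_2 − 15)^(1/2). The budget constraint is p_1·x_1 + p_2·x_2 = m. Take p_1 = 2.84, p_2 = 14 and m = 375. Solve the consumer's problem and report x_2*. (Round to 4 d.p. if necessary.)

Discretionary income = 375 − 20·2.84 − 15·14 = 108.2; x_2* = 15 + 2/3·108.2/14 = 20.1524.

x_2* = 20.1524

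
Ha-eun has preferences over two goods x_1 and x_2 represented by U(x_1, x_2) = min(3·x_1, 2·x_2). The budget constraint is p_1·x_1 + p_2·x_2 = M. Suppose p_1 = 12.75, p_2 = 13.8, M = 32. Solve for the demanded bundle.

Leontief preferences: the optimum is at the kink where x_1/2 = x_2/3, i.e. x_2 = (3/2)·x_1.
Budget: p_1·x_1 + p_2·(3/2)·x_1 = M, so (2·p_1 + 3·p_2)·x_1 = 2·M.
Demand: x_1*(p_1,p_2,M) = 2·M/(2·p_1 + 3·p_2), x_2* = 3·M/(2·p_1 + 3·p_2).
Here 2·12.75 + 3·13.8 = 66.9, giving x_1* = 0.9567 and x_2* = 1.435.

x_1* = 0.9567, x_2* = 1.435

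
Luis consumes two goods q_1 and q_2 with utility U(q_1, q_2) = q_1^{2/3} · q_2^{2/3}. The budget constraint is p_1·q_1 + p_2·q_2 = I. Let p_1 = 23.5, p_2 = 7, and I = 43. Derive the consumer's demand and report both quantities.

q_1* = 0.9149, q_2* = 3.0714

Demand: q_1*(p_1,p_2,I) = 0.5·I/p_1 and q_2* = 0.5·I/p_2.
At p_1=23.5, p_2=7, I=43: q_1* = 0.5·43/23.5 = 0.9149, q_2* = 3.0714.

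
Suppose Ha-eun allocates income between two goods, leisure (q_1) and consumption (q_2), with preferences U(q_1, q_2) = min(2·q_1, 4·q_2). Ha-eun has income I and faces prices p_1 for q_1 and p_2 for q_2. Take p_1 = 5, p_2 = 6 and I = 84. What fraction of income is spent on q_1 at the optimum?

Demand: q_1*(p_1,p_2,I) = 4·I/(4·p_1 + 2·p_2), q_2* = 2·I/(4·p_1 + 2·p_2).
Here 4·5 + 2·6 = 32, giving q_1* = 10.5 and q_2* = 5.25.
Expenditure on q_1: 5·10.5 = 52.5; share = 0.625.

share on q_1 = 0.625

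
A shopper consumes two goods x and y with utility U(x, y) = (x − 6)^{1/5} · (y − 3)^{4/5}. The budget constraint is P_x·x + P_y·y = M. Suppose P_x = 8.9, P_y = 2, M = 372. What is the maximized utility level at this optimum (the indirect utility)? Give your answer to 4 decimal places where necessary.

V = 70.3016

Let x' = x−6, y' = y−3. MRS = (1/4)·y'/x' = P_x/P_y.
Substituting into the budget: x* = 6 + 0.2·(M − 6·P_x − 3·P_y)/P_x, and y* = 3 + 0.8·(…)/P_y.
Discretionary income = 372 − 6·8.9 − 3·2 = 312.6; x* = 6 + 0.2·312.6/8.9 = 13.0247; y* = 3 + 0.8·312.6/2 = 128.04.
Utility at the optimum: U(13.0247, 128.04) = 70.3016.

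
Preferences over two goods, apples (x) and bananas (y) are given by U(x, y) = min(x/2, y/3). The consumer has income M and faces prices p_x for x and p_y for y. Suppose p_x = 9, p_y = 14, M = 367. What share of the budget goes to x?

Demand: x*(p_x,p_y,M) = 2·M/(2·p_x + 3·p_y), y* = 3·M/(2·p_x + 3·p_y).
Here 2·9 + 3·14 = 60, giving x* = 12.2333 and y* = 18.35.
Expenditure on x: 9·12.2333 = 110.1; share = 0.3.

share on x = 0.3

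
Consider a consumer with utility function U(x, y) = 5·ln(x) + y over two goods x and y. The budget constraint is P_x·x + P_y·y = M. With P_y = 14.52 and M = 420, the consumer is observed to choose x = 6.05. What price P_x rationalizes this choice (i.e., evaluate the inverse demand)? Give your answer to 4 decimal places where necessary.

P_x = 12

MU_x = 5/x, MU_y = 1. Tangency: 5/x = P_x/P_y.
So x*(P_x,P_y) = 5·P_y/P_x, independent of income; and y* = (M − 5·P_y)/P_y.
Set x* = 6.05 in the demand function and solve for P_x: P_x = 12.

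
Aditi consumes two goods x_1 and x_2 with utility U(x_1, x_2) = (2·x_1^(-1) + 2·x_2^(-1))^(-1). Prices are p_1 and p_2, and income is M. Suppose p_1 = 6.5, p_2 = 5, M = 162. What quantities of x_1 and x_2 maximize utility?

Numerically x_2/x_1 = 1.140175, so x_1* = 162/(6.5 + 5·1.140175) = 13.2777 and x_2* = 1.140175·13.2777 = 15.1389.

x_1* = 13.2777, x_2* = 15.1389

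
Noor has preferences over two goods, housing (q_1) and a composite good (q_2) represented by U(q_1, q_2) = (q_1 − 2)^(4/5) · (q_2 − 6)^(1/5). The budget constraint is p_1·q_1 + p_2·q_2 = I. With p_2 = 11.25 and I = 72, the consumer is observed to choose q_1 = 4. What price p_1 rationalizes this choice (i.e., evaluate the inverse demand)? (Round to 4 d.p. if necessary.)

p_1 = 1

Let q_1' = q_1−2, q_2' = q_2−6. MRS = 4·q_2'/q_1' = p_1/p_2.
After buying the subsistence bundle (2, 6), a share 0.8 of the remaining income goes to q_1: q_1* = 2 + 0.8·(I − 2p_1 − 6p_2)/p_1.
Set q_1* = 4 in the demand function and solve for p_1: p_1 = 1.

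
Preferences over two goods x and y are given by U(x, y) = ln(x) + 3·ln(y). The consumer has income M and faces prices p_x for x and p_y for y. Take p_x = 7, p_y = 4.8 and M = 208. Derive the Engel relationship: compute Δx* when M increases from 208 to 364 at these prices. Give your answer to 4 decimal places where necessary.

Δx* = 5.5714

At p_x=7, p_y=4.8, M=208: x* = 0.25·208/7 = 7.4286.
At M' = 364: x* = 13. Change: 13 − 7.4286 = 5.5714.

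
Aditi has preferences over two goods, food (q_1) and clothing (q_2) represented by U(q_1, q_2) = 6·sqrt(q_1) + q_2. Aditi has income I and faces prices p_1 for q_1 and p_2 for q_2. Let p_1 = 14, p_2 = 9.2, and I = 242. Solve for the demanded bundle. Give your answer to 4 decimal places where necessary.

q_1* = 3.8865, q_2* = 20.3901

Utility is quasi-linear in q_2; the FOC for q_1 is 3/√q_1 = p_1/p_2.
Thus q_1* = (3·p_2/p_1)² — independent of I — with the rest of income spent on q_2.
Plugging in: q_1* = (3·9.2/14)² = 3.8865, q_2* = 20.3901.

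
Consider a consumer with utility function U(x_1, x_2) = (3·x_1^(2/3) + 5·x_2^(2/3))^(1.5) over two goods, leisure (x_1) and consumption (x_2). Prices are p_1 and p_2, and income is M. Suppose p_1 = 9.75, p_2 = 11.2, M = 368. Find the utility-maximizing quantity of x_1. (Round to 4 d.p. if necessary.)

MRS = MU_x_1/MU_x_2 = (3/5)·(x_2/x_1)^(1/3). Set equal to p_1/p_2.
Solve for the ratio: x_2/x_1 = [(5/3)·p_1/p_2]^(3).
Substitute x_2 = (x_2/x_1)·x_1 into the budget: x_1* = M/(p_1 + p_2·(x_2/x_1)).
Numerically x_2/x_1 = 3.05426, so x_1* = 368/(9.75 + 11.2·3.05426) = 8.3717.

x_1* = 8.3717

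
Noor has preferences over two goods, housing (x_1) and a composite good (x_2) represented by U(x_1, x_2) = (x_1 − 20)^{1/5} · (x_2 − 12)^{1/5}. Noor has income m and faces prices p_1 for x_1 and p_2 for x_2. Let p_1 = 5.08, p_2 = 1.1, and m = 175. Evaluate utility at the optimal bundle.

Let x_1' = x_1−20, x_2' = x_2−12. MRS = x_2'/x_1' = p_1/p_2.
After buying the subsistence bundle (20, 12), a share 0.5 of the remaining income goes to x_1: x_1* = 20 + 0.5·(m − 20p_1 − 12p_2)/p_1.
Discretionary income = 175 − 20·5.08 − 12·1.1 = 60.2; x_1* = 20 + 0.5·60.2/5.08 = 25.9252; x_2* = 12 + 0.5·60.2/1.1 = 39.3636.
Utility at the optimum: U(25.9252, 39.3636) = 2.7668.

V = 2.7668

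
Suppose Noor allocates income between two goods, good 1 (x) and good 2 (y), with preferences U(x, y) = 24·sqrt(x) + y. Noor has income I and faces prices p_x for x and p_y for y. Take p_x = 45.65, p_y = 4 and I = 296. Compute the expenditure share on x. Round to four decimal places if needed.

Plugging in: x* = (12·4/45.65)² = 1.1056, y* = 61.3823.
Expenditure on x: 45.65·1.1056 = 50.471; share = 0.1705.

share on x = 0.1705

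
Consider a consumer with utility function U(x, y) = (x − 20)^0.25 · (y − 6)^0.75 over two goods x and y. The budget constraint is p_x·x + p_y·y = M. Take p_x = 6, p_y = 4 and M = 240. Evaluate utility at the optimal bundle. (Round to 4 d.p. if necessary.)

V = 12.3586

This is Cobb-Douglas in (x−20, y−6): tangency gives 0.25·p_y·(y−6) = 0.75·p_x·(x−20).
After buying the subsistence bundle (20, 6), a share 0.25 of the remaining income goes to x: x* = 20 + 0.25·(M − 20p_x − 6p_y)/p_x.
Discretionary income = 240 − 20·6 − 6·4 = 96; x* = 20 + 0.25·96/6 = 24; y* = 6 + 0.75·96/4 = 24.
Utility at the optimum: U(24, 24) = 12.3586.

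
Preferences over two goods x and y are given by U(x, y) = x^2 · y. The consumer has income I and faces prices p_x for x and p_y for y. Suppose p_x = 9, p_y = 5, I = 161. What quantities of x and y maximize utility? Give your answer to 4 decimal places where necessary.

Tangency: MRS = 2·y/x = p_x/p_y.
So 2·p_y·y = p_x·x; combined with the budget, a share 2/3 of income goes to x.
Demand: x*(p_x,p_y,I) = 2/3·I/p_x and y* = 1/3·I/p_y.
At p_x=9, p_y=5, I=161: x* = 2/3·161/9 = 11.9259, y* = 10.7333.

x* = 11.9259, y* = 10.7333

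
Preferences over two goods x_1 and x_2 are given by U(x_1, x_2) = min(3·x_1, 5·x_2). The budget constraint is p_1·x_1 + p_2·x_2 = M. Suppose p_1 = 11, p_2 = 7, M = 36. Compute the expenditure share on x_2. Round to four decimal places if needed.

With perfect complements, no substitution: consume in ratio x_1:x_2 = 5:3.
Budget: p_1·x_1 + p_2·(3/5)·x_1 = M, so (5·p_1 + 3·p_2)·x_1 = 5·M.
Demand: x_1*(p_1,p_2,M) = 5·M/(5·p_1 + 3·p_2), x_2* = 3·M/(5·p_1 + 3·p_2).
Here 5·11 + 3·7 = 76, giving x_1* = 2.3684 and x_2* = 1.4211.
Expenditure on x_2: 7·1.4211 = 9.9474; share = 0.2763.

share on x_2 = 0.2763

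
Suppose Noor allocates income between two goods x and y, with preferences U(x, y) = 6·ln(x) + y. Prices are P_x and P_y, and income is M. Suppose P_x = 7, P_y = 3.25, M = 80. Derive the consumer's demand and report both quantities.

MU_x = 6/x, MU_y = 1. Tangency: 6/x = P_x/P_y.
So x*(P_x,P_y) = 6·P_y/P_x, independent of income; and y* = (M − 6·P_y)/P_y.
At the given prices: x* = 6·3.25/7 = 2.7857, and y* = 18.6154.

x* = 2.7857, y* = 18.6154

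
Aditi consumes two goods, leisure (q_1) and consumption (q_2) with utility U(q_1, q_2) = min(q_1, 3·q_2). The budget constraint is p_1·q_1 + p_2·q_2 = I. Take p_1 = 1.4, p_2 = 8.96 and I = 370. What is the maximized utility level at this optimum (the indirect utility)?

With perfect complements, no substitution: consume in ratio q_1:q_2 = 3:1.
Budget: p_1·q_1 + p_2·(1/3)·q_1 = I, so (3·p_1 + p_2)·q_1 = 3·I.
Demand: q_1*(p_1,p_2,I) = 3·I/(3·p_1 + p_2), q_2* = I/(3·p_1 + p_2).
Here 3·1.4 + 8.96 = 13.16, giving q_1* = 84.3465 and q_2* = 28.1155.
Utility at the optimum: U(84.3465, 28.1155) = 84.3465.

V = 84.3465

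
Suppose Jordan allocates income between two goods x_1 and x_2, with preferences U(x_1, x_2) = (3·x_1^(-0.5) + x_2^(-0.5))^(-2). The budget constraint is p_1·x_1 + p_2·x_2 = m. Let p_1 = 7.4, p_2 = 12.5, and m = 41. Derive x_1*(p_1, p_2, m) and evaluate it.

MRS = MU_x_1/MU_x_2 = 3·(x_2/x_1)^(1.5). Set equal to p_1/p_2.
Solve for the ratio: x_2/x_1 = [(1/3)·p_1/p_2]^(2/3).
Substitute x_2 = (x_2/x_1)·x_1 into the budget: x_1* = m/(p_1 + p_2·(x_2/x_1)).
Numerically x_2/x_1 = 0.338948, so x_1* = 41/(7.4 + 12.5·0.338948) = 3.5233.

x_1* = 3.5233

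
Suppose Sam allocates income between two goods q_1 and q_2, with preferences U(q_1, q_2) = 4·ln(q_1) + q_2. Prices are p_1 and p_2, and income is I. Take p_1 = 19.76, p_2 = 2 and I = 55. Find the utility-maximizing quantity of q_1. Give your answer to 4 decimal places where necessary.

So q_1*(p_1,p_2) = 4·p_2/p_1, independent of income; and q_2* = (I − 4·p_2)/p_2.
At the given prices: q_1* = 4·2/19.76 = 0.4049.

q_1* = 0.4049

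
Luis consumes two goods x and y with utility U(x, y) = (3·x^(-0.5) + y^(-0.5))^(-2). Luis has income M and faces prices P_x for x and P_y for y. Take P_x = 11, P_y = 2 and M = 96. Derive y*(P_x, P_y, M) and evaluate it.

y* = 10.2746

From the CES first-order condition, 3·(y/x)^(1.5) = P_x/P_y.
Hence y/x = ((1/3)·P_x/P_y)^(1/(1.5)), i.e. raised to the 2/3 power.
With the ratio pinned down, the budget gives x* = M/(P_x + P_y·(y/x)) and y* = (y/x)·x*.
Numerically y/x = 1.49794, so x* = 96/(11 + 2·1.49794) = 6.8592 and y* = 1.49794·6.8592 = 10.2746.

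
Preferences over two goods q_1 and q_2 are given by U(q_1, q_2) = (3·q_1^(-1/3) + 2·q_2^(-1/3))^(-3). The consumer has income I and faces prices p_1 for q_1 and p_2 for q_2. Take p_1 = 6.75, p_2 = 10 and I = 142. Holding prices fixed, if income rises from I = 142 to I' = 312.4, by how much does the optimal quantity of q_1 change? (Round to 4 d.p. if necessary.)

MRS = MU_q_1/MU_q_2 = (3/2)·(q_2/q_1)^(4/3). Set equal to p_1/p_2.
Solve for the ratio: q_2/q_1 = [(2/3)·p_1/p_2]^(0.75).
Substitute q_2 = (q_2/q_1)·q_1 into the budget: q_1* = I/(p_1 + p_2·(q_2/q_1)).
Numerically q_2/q_1 = 0.549426, so q_1* = 142/(6.75 + 10·0.549426) = 11.5973.
At I' = 312.4: q_1* = 25.514. Change: 25.514 − 11.5973 = 13.9167.

Δq_1* = 13.9167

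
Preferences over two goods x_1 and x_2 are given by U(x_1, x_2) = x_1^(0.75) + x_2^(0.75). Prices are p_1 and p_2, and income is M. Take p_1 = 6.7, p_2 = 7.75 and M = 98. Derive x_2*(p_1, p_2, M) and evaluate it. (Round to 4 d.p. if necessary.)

x_2* = 4.9634

MRS = MU_x_1/MU_x_2 = (x_2/x_1)^(0.25). Set equal to p_1/p_2.
Solve for the ratio: x_2/x_1 = [p_1/p_2]^(4).
Substitute x_2 = (x_2/x_1)·x_1 into the budget: x_1* = M/(p_1 + p_2·(x_2/x_1)).
Numerically x_2/x_1 = 0.558589, so x_1* = 98/(6.7 + 7.75·0.558589) = 8.8856 and x_2* = 0.558589·8.8856 = 4.9634.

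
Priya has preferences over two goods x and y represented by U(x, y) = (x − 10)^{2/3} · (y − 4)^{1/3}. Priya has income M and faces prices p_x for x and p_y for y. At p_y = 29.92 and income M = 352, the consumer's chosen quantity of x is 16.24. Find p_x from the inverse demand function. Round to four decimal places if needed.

p_x = 12

This is Cobb-Douglas in (x−10, y−4): tangency gives 2/3·p_y·(y−4) = 1/3·p_x·(x−10).
After buying the subsistence bundle (10, 4), a share 2/3 of the remaining income goes to x: x* = 10 + 2/3·(M − 10p_x − 4p_y)/p_x.
Set x* = 16.24 in the demand function and solve for p_x: p_x = 12.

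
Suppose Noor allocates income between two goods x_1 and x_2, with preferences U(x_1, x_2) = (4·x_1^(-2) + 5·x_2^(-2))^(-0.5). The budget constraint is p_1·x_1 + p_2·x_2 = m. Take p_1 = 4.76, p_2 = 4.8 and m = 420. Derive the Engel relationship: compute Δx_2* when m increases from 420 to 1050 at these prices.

Δx_2* = 68.2473

From the CES first-order condition, (4/5)·(x_2/x_1)^(3) = p_1/p_2.
Hence x_2/x_1 = ((5/4)·p_1/p_2)^(1/(3)), i.e. raised to the 1/3 power.
With the ratio pinned down, the budget gives x_1* = m/(p_1 + p_2·(x_2/x_1)) and x_2* = (x_2/x_1)·x_1*.
Numerically x_2/x_1 = 1.074217, so x_1* = 420/(4.76 + 4.8·1.074217) = 42.3548 and x_2* = 1.074217·42.3548 = 45.4982.
At m' = 1050: x_2* = 113.7455. Change: 113.7455 − 45.4982 = 68.2473.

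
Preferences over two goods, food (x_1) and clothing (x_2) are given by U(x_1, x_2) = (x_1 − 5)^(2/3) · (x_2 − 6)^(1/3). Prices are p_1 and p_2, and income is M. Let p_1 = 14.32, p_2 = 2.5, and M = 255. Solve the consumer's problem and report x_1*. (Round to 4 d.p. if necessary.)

This is Cobb-Douglas in (x_1−5, x_2−6): tangency gives 2/3·p_2·(x_2−6) = 1/3·p_1·(x_1−5).
After buying the subsistence bundle (5, 6), a share 2/3 of the remaining income goes to x_1: x_1* = 5 + 2/3·(M − 5p_1 − 6p_2)/p_1.
Discretionary income = 255 − 5·14.32 − 6·2.5 = 168.4; x_1* = 5 + 2/3·168.4/14.32 = 12.8399.

x_1* = 12.8399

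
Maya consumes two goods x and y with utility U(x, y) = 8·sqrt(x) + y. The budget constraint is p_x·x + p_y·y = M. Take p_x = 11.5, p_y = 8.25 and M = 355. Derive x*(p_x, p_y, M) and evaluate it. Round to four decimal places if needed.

Thus x* = (4·p_y/p_x)² — independent of M — with the rest of income spent on y.
Plugging in: x* = (4·8.25/11.5)² = 8.2344.

x* = 8.2344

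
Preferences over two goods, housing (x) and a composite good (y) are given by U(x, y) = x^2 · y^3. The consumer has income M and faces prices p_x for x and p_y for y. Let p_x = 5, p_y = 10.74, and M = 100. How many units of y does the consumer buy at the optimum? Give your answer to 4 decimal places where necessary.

y* = 5.5866

MU_x/MU_y = (2·y)/(3·x); tangency sets this equal to p_x/p_y.
So 2·p_y·y = 3·p_x·x; combined with the budget, a share 0.4 of income goes to x.
Demand: x*(p_x,p_y,M) = 0.4·M/p_x and y* = 0.6·M/p_y.
At p_x=5, p_y=10.74, M=100: y* = 0.6·100/10.74 = 5.5866.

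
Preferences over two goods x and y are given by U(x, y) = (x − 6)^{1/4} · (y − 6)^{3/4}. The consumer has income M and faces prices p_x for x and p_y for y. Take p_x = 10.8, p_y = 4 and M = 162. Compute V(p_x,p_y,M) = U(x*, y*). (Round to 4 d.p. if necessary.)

Let x' = x−6, y' = y−6. MRS = (1/3)·y'/x' = p_x/p_y.
After buying the subsistence bundle (6, 6), a share 0.25 of the remaining income goes to x: x* = 6 + 0.25·(M − 6p_x − 6p_y)/p_x.
Discretionary income = 162 − 6·10.8 − 6·4 = 73.2; x* = 6 + 0.25·73.2/10.8 = 7.6944; y* = 6 + 0.75·73.2/4 = 19.725.
Utility at the optimum: U(7.6944, 19.725) = 8.1356.

V = 8.1356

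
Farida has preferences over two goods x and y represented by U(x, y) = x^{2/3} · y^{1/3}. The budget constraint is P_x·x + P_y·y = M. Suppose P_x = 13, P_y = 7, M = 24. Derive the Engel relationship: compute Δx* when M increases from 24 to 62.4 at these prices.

Δx* = 1.9692

At P_x=13, P_y=7, M=24: x* = 2/3·24/13 = 1.2308.
At M' = 62.4: x* = 3.2. Change: 3.2 − 1.2308 = 1.9692.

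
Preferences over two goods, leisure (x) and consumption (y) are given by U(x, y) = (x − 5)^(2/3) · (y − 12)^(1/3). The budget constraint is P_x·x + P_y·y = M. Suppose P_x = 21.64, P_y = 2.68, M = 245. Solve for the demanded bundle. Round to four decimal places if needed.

x* = 8.2237, y* = 25.0149

MRS = 2·(y−12)/(x−5). Tangency with P_x/P_y gives y−12 = (1/2)·(P_x/P_y)·(x−5).
After buying the subsistence bundle (5, 12), a share 2/3 of the remaining income goes to x: x* = 5 + 2/3·(M − 5P_x − 12P_y)/P_x.
Discretionary income = 245 − 5·21.64 − 12·2.68 = 104.64; x* = 5 + 2/3·104.64/21.64 = 8.2237; y* = 12 + 1/3·104.64/2.68 = 25.0149.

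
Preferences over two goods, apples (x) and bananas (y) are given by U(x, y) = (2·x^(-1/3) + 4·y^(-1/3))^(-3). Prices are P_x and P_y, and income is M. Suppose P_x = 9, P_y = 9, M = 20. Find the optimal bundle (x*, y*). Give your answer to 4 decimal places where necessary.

MU_x ∝ 2·x^(-4/3), MU_y ∝ 4·y^(-4/3), so MRS = (1/2)·(y/x)^(4/3) = P_x/P_y.
Solve for the ratio: y/x = [2·P_x/P_y]^(0.75).
Substitute y = (y/x)·x into the budget: x* = M/(P_x + P_y·(y/x)).
Numerically y/x = 1.681793, so x* = 20/(9 + 9·1.681793) = 0.8286 and y* = 1.681793·0.8286 = 1.3936.

x* = 0.8286, y* = 1.3936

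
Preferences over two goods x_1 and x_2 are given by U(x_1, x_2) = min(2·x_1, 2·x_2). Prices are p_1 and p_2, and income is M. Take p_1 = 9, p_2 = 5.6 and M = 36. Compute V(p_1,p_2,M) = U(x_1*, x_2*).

V = 4.9315

With perfect complements, no substitution: consume in ratio x_1:x_2 = 2:2.
Budget: p_1·x_1 + p_2·x_1 = M, so (2·p_1 + 2·p_2)·x_1 = 2·M.
Demand: x_1*(p_1,p_2,M) = 2·M/(2·p_1 + 2·p_2), x_2* = 2·M/(2·p_1 + 2·p_2).
Here 2·9 + 2·5.6 = 29.2, giving x_1* = 2.4658 and x_2* = 2.4658.
Utility at the optimum: U(2.4658, 2.4658) = 4.9315.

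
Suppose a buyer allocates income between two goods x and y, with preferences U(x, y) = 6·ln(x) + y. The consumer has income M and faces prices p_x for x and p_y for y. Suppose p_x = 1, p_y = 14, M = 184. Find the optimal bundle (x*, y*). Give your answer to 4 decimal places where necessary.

x* = 84, y* = 7.1429

MU_x = 6/x, MU_y = 1. Tangency: 6/x = p_x/p_y.
So x*(p_x,p_y) = 6·p_y/p_x, independent of income; and y* = (M − 6·p_y)/p_y.
At the given prices: x* = 6·14/1 = 84, and y* = 7.1429.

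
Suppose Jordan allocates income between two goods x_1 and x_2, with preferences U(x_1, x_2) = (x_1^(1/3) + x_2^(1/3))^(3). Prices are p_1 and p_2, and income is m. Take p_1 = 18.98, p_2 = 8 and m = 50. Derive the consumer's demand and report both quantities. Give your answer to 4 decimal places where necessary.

x_1* = 1.037, x_2* = 3.7897

MRS = MU_x_1/MU_x_2 = (x_2/x_1)^(2/3). Set equal to p_1/p_2.
Solve for the ratio: x_2/x_1 = [p_1/p_2]^(1.5).
Substitute x_2 = (x_2/x_1)·x_1 into the budget: x_1* = m/(p_1 + p_2·(x_2/x_1)).
Numerically x_2/x_1 = 3.654343, so x_1* = 50/(18.98 + 8·3.654343) = 1.037 and x_2* = 3.654343·1.037 = 3.7897.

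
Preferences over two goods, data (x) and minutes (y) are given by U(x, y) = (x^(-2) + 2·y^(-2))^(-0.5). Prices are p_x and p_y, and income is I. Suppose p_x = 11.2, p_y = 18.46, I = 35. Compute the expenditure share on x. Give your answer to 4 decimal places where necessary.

share on x = 0.3626

Substitute y = (y/x)·x into the budget: x* = I/(p_x + p_y·(y/x)).
Numerically y/x = 1.066609, so x* = 35/(11.2 + 18.46·1.066609) = 1.1331 and y* = 1.066609·1.1331 = 1.2085.
Expenditure on x: 11.2·1.1331 = 12.6904; share = 0.3626.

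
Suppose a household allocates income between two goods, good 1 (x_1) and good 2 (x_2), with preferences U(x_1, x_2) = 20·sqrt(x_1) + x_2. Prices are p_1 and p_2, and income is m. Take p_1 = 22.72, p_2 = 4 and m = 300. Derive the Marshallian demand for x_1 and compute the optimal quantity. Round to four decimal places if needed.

MU_x_1 = 10/√x_1, MU_x_2 = 1. Tangency: 10/√x_1 = p_1/p_2.
Solve: √x_1 = 10·p_2/p_1, so x_1*(p_1,p_2) = (10·p_2/p_1)², and x_2* = (m − p_1·x_1*)/p_2.
Plugging in: x_1* = (10·4/22.72)² = 3.0996.

x_1* = 3.0996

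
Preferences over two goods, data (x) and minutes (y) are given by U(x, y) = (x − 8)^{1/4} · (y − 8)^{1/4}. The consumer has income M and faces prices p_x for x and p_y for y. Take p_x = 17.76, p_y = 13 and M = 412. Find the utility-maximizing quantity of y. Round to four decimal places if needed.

MRS = (y−8)/(x−8). Tangency with p_x/p_y gives y−8 = (p_x/p_y)·(x−8).
Substituting into the budget: x* = 8 + 0.5·(M − 8·p_x − 8·p_y)/p_x, and y* = 8 + 0.5·(…)/p_y.
Discretionary income = 412 − 8·17.76 − 8·13 = 165.92; y* = 8 + 0.5·165.92/13 = 14.3815.

y* = 14.3815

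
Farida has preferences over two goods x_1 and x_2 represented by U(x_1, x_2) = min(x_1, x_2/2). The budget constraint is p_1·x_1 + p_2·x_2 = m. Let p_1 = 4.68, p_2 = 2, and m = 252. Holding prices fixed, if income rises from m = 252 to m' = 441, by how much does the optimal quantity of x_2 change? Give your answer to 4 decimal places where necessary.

With perfect complements, no substitution: consume in ratio x_1:x_2 = 1:2.
Budget: p_1·x_1 + p_2·2·x_1 = m, so (p_1 + 2·p_2)·x_1 = m.
Demand: x_1*(p_1,p_2,m) = m/(p_1 + 2·p_2), x_2* = 2·m/(p_1 + 2·p_2).
Here 4.68 + 2·2 = 8.68, giving x_2* = 58.0645.
At m' = 441: x_2* = 101.6129. Change: 101.6129 − 58.0645 = 43.5484.

Δx_2* = 43.5484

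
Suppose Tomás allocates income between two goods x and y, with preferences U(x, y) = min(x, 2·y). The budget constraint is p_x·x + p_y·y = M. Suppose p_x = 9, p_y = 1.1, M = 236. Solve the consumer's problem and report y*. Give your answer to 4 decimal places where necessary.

Leontief preferences: the optimum is at the kink where x/2 = y/1, i.e. y = (1/2)·x.
Budget: p_x·x + p_y·(1/2)·x = M, so (2·p_x + p_y)·x = 2·M.
Demand: x*(p_x,p_y,M) = 2·M/(2·p_x + p_y), y* = M/(2·p_x + p_y).
Here 2·9 + 1.1 = 19.1, giving y* = 12.356.

y* = 12.356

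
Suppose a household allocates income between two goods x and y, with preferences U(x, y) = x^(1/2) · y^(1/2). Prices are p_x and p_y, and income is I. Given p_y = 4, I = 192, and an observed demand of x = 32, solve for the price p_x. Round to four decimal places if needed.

MU_x/MU_y = (0.5·y)/(0.5·x); tangency sets this equal to p_x/p_y.
Rearranging, p_y·y = p_x·x. Substituting into the budget gives p_x·x·(1 + 1) = I.
Demand: x*(p_x,p_y,I) = 0.5·I/p_x and y* = 0.5·I/p_y.
Set x* = 32 in the demand function and solve for p_x: p_x = 3.

p_x = 3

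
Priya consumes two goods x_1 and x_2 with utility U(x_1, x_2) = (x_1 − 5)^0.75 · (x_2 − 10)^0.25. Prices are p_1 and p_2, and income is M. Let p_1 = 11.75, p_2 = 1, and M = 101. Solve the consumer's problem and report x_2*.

MRS = 3·(x_2−10)/(x_1−5). Tangency with p_1/p_2 gives x_2−10 = (1/3)·(p_1/p_2)·(x_1−5).
Substituting into the budget: x_1* = 5 + 0.75·(M − 5·p_1 − 10·p_2)/p_1, and x_2* = 10 + 0.25·(…)/p_2.
Discretionary income = 101 − 5·11.75 − 10·1 = 32.25; x_2* = 10 + 0.25·32.25/1 = 18.0625.

x_2* = 18.0625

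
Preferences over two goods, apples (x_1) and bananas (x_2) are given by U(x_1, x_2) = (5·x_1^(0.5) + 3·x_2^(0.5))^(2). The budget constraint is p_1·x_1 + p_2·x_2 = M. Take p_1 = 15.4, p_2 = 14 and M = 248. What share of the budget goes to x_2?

Substitute x_2 = (x_2/x_1)·x_1 into the budget: x_1* = M/(p_1 + p_2·(x_2/x_1)).
Numerically x_2/x_1 = 0.4356, so x_1* = 248/(15.4 + 14·0.4356) = 11.5357 and x_2* = 0.4356·11.5357 = 5.025.
Expenditure on x_2: 14·5.025 = 70.3496; share = 0.2837.

share on x_2 = 0.2837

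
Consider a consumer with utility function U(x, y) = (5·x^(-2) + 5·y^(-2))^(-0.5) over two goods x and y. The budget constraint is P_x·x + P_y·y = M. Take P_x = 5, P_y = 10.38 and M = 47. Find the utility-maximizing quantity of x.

From the CES first-order condition, (y/x)^(3) = P_x/P_y.
Hence y/x = (P_x/P_y)^(1/(3)), i.e. raised to the 1/3 power.
Substitute y = (y/x)·x into the budget: x* = M/(P_x + P_y·(y/x)).
Numerically y/x = 0.783894, so x* = 47/(5 + 10.38·0.783894) = 3.5777.

x* = 3.5777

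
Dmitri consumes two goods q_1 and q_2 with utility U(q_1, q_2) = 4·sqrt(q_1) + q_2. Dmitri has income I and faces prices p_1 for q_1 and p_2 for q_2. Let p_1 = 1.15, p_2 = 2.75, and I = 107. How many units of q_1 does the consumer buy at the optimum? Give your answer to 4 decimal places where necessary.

q_1* = 22.8733

Set MRS = p_1/p_2: 2·q_1^(−1/2) = p_1/p_2.
Solve: √q_1 = 2·p_2/p_1, so q_1*(p_1,p_2) = (2·p_2/p_1)², and q_2* = (I − p_1·q_1*)/p_2.
Plugging in: q_1* = (2·2.75/1.15)² = 22.8733.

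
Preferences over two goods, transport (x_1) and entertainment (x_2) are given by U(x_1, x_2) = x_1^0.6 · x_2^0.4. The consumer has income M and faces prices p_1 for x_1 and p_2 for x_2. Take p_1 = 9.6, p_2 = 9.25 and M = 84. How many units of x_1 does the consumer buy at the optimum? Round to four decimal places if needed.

Demand: x_1*(p_1,p_2,M) = 0.6·M/p_1 and x_2* = 0.4·M/p_2.
At p_1=9.6, p_2=9.25, M=84: x_1* = 0.6·84/9.6 = 5.25.

x_1* = 5.25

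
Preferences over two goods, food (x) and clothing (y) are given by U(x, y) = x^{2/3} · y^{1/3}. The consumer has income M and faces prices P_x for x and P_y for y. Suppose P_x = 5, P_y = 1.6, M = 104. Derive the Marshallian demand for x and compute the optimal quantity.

x* = 13.8667

Demand: x*(P_x,P_y,M) = 2/3·M/P_x and y* = 1/3·M/P_y.
At P_x=5, P_y=1.6, M=104: x* = 2/3·104/5 = 13.8667.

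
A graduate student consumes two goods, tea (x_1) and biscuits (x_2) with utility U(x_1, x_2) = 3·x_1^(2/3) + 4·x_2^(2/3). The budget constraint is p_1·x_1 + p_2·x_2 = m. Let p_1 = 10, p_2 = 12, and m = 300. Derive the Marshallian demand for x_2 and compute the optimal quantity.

x_2* = 15.5521

MRS = MU_x_1/MU_x_2 = (3/4)·(x_2/x_1)^(1/3). Set equal to p_1/p_2.
Hence x_2/x_1 = ((4/3)·p_1/p_2)^(1/(1/3)), i.e. raised to the 3 power.
With the ratio pinned down, the budget gives x_1* = m/(p_1 + p_2·(x_2/x_1)) and x_2* = (x_2/x_1)·x_1*.
Numerically x_2/x_1 = 1.371742, so x_1* = 300/(10 + 12·1.371742) = 11.3375 and x_2* = 1.371742·11.3375 = 15.5521.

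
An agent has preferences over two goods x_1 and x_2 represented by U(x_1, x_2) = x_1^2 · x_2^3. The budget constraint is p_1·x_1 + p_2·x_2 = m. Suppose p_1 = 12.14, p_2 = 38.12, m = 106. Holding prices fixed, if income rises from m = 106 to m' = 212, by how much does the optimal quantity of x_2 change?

Tangency: MRS = (2/3)·x_2/x_1 = p_1/p_2.
So 2·p_2·x_2 = 3·p_1·x_1; combined with the budget, a share 0.4 of income goes to x_1.
Demand: x_1*(p_1,p_2,m) = 0.4·m/p_1 and x_2* = 0.6·m/p_2.
At p_1=12.14, p_2=38.12, m=106: x_2* = 0.6·106/38.12 = 1.6684.
At m' = 212: x_2* = 3.3368. Change: 3.3368 − 1.6684 = 1.6684.

Δx_2* = 1.6684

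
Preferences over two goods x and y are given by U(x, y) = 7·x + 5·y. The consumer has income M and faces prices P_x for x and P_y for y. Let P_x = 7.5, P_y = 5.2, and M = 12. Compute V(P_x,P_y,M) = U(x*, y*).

V = 11.5385

Perfect substitutes: compare marginal utility per dollar. 7/P_x vs 5/P_y → 0.9333 vs 0.9615.
y gives more utility per dollar, so spend all income on y: y* = M/P_y, x* = 0.
Numerically: x* = 0, y* = 2.3077.
Utility at the optimum: U(0, 2.3077) = 11.5385.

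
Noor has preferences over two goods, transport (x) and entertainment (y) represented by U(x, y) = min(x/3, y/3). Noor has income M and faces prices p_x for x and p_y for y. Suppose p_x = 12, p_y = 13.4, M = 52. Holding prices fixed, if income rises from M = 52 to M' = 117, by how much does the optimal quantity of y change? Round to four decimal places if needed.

Here 3·12 + 3·13.4 = 76.2, giving y* = 2.0472.
At M' = 117: y* = 4.6063. Change: 4.6063 − 2.0472 = 2.5591.

Δy* = 2.5591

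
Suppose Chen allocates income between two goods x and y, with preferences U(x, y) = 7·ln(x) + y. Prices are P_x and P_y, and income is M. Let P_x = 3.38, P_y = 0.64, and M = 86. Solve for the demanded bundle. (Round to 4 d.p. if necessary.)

MU_x = 7/x, MU_y = 1. Tangency: 7/x = P_x/P_y.
So x*(P_x,P_y) = 7·P_y/P_x, independent of income; and y* = (M − 7·P_y)/P_y.
At the given prices: x* = 7·0.64/3.38 = 1.3254, and y* = 127.375.

x* = 1.3254, y* = 127.375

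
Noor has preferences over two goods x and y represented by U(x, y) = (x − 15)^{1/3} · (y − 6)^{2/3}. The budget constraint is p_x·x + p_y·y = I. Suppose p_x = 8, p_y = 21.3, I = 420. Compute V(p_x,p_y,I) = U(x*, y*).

Let x' = x−15, y' = y−6. MRS = (1/2)·y'/x' = p_x/p_y.
Substituting into the budget: x* = 15 + 1/3·(I − 15·p_x − 6·p_y)/p_x, and y* = 6 + 2/3·(…)/p_y.
Discretionary income = 420 − 15·8 − 6·21.3 = 172.2; x* = 15 + 1/3·172.2/8 = 22.175; y* = 6 + 2/3·172.2/21.3 = 11.3897.
Utility at the optimum: U(22.175, 11.3897) = 5.929.

V = 5.929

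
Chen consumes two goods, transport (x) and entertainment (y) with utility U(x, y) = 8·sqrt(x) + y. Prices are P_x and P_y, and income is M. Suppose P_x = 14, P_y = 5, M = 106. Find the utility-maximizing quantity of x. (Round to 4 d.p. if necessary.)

Thus x* = (4·P_y/P_x)² — independent of M — with the rest of income spent on y.
Plugging in: x* = (4·5/14)² = 2.0408.

x* = 2.0408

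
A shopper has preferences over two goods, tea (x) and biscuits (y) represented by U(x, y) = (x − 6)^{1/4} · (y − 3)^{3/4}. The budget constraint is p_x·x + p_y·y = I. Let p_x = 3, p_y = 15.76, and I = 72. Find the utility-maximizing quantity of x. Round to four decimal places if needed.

x* = 6.56

MRS = (1/3)·(y−3)/(x−6). Tangency with p_x/p_y gives y−3 = 3·(p_x/p_y)·(x−6).
After buying the subsistence bundle (6, 3), a share 0.25 of the remaining income goes to x: x* = 6 + 0.25·(I − 6p_x − 3p_y)/p_x.
Discretionary income = 72 − 6·3 − 3·15.76 = 6.72; x* = 6 + 0.25·6.72/3 = 6.56.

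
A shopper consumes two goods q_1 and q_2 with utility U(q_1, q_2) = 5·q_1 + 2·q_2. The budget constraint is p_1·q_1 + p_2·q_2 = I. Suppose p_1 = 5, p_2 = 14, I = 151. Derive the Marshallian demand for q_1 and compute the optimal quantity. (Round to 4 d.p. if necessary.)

Perfect substitutes: compare marginal utility per dollar. 5/p_1 vs 2/p_2 → 1 vs 0.1429.
q_1 gives more utility per dollar, so spend all income on q_1: q_1* = I/p_1, q_2* = 0.
Numerically: q_1* = 30.2, q_2* = 0.

q_1* = 30.2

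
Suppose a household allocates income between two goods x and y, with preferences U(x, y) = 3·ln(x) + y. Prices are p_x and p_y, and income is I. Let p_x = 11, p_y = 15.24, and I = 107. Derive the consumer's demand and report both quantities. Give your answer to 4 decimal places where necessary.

So x*(p_x,p_y) = 3·p_y/p_x, independent of income; and y* = (I − 3·p_y)/p_y.
At the given prices: x* = 3·15.24/11 = 4.1564, and y* = 4.021.

x* = 4.1564, y* = 4.021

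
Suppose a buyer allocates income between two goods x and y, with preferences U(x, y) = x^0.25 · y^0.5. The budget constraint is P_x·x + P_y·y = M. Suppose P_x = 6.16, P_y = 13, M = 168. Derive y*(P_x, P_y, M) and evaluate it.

y* = 8.6154

Tangency: MRS = (1/2)·y/x = P_x/P_y.
So 0.25·P_y·y = 0.5·P_x·x; combined with the budget, a share 1/3 of income goes to x.
Demand: x*(P_x,P_y,M) = 1/3·M/P_x and y* = 2/3·M/P_y.
At P_x=6.16, P_y=13, M=168: y* = 2/3·168/13 = 8.6154.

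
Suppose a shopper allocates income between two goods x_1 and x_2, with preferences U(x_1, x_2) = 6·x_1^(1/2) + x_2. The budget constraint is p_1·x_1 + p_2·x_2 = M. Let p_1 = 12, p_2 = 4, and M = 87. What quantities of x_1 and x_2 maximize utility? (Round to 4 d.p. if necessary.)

x_1* = 1, x_2* = 18.75

Thus x_1* = (3·p_2/p_1)² — independent of M — with the rest of income spent on x_2.
Plugging in: x_1* = (3·4/12)² = 1, x_2* = 18.75.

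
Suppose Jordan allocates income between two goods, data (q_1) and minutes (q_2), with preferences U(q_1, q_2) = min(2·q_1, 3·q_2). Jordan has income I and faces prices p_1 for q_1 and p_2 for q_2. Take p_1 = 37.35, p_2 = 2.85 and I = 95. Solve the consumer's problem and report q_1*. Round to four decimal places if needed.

Demand: q_1*(p_1,p_2,I) = 3·I/(3·p_1 + 2·p_2), q_2* = 2·I/(3·p_1 + 2·p_2).
Here 3·37.35 + 2·2.85 = 117.75, giving q_1* = 2.4204.

q_1* = 2.4204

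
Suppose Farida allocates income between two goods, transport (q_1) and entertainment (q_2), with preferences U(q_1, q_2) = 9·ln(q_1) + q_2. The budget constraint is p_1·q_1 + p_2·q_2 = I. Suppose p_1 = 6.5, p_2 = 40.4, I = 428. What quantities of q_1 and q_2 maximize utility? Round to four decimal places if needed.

MU_q_1 = 9/q_1, MU_q_2 = 1. Tangency: 9/q_1 = p_1/p_2.
So q_1*(p_1,p_2) = 9·p_2/p_1, independent of income; and q_2* = (I − 9·p_2)/p_2.
At the given prices: q_1* = 9·40.4/6.5 = 55.9385, and q_2* = 1.5941.

q_1* = 55.9385, q_2* = 1.5941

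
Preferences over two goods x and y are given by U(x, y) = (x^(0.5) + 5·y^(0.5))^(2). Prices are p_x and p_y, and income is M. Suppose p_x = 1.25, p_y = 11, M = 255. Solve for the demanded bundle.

MU_x ∝ x^(-0.5), MU_y ∝ 5·y^(-0.5), so MRS = (1/5)·(y/x)^(0.5) = p_x/p_y.
Hence y/x = (5·p_x/p_y)^(1/(0.5)), i.e. raised to the 2 power.
With the ratio pinned down, the budget gives x* = M/(p_x + p_y·(y/x)) and y* = (y/x)·x*.
Numerically y/x = 0.322831, so x* = 255/(1.25 + 11·0.322831) = 53.1124 and y* = 0.322831·53.1124 = 17.1463.

x* = 53.1124, y* = 17.1463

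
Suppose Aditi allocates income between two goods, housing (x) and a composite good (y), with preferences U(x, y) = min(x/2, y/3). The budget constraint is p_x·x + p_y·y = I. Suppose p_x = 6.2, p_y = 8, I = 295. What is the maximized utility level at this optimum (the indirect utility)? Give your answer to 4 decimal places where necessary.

V = 8.1044

Demand: x*(p_x,p_y,I) = 2·I/(2·p_x + 3·p_y), y* = 3·I/(2·p_x + 3·p_y).
Here 2·6.2 + 3·8 = 36.4, giving x* = 16.2088 and y* = 24.3132.
Utility at the optimum: U(16.2088, 24.3132) = 8.1044.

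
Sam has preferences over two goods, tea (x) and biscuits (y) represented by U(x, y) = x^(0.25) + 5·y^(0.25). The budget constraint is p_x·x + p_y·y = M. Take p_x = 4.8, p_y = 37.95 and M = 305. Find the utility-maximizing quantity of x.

x* = 12.0076

MU_x ∝ x^(-0.75), MU_y ∝ 5·y^(-0.75), so MRS = (1/5)·(y/x)^(0.75) = p_x/p_y.
Hence y/x = (5·p_x/p_y)^(1/(0.75)), i.e. raised to the 4/3 power.
With the ratio pinned down, the budget gives x* = M/(p_x + p_y·(y/x)) and y* = (y/x)·x*.
Numerically y/x = 0.542833, so x* = 305/(4.8 + 37.95·0.542833) = 12.0076.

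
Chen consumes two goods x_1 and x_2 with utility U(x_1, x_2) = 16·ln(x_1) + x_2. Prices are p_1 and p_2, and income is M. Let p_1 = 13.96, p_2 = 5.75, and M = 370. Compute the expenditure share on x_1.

MU_x_1 = 16/x_1, MU_x_2 = 1. Tangency: 16/x_1 = p_1/p_2.
So x_1*(p_1,p_2) = 16·p_2/p_1, independent of income; and x_2* = (M − 16·p_2)/p_2.
At the given prices: x_1* = 16·5.75/13.96 = 6.5903, and x_2* = 48.3478.
Expenditure on x_1: 13.96·6.5903 = 92; share = 0.2486.

share on x_1 = 0.2486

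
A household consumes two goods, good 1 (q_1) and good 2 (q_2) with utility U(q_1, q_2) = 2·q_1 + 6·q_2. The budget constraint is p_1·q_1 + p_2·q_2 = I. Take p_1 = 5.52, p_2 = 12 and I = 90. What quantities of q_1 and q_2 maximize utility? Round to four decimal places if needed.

q_1* = 0, q_2* = 7.5

Linear utility — the consumer picks whichever good has higher MU/price: 2/5.52 = 0.3623 vs 6/12 = 0.5.
q_2 gives more utility per dollar, so spend all income on q_2: q_2* = I/p_2, q_1* = 0.
Numerically: q_1* = 0, q_2* = 7.5.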